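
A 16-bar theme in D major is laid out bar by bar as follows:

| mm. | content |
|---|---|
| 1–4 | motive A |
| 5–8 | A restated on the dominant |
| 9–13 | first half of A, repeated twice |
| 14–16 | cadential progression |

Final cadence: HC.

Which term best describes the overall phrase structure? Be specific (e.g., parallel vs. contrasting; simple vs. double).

Basic idea (mm. 1-4) + its repetition (bars 5–8) form the presentation; fragmentation and cadence (bars 9–16) form the continuation — the 16-bar whole is a sentence.

sentence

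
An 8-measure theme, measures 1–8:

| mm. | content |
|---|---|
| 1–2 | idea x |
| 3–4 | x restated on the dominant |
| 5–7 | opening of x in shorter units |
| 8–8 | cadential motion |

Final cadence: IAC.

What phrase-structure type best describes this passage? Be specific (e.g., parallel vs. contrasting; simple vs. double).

Basic idea (bars 1–2) + its repetition (bars 3-4) form the presentation; fragmentation and cadence (bars 5–8) form the continuation — the 8-bar whole is a sentence.

sentence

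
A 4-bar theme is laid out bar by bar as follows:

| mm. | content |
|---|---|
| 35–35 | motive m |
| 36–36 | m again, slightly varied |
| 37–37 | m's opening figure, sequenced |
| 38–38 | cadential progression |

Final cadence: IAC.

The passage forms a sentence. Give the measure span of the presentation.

measures 35–36

The presentation of a sentence is the basic idea (m. 35) plus its repetition (m. 36); the presentation is therefore measures 35–36.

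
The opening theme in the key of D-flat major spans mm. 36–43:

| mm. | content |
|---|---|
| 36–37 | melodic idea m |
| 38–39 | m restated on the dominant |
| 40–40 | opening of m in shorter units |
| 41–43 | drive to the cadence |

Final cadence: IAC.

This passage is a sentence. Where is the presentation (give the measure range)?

measures 36–39

The presentation of a sentence is the basic idea (mm. 36–37) plus its repetition (mm. 38–39); the presentation is therefore bars 36-39.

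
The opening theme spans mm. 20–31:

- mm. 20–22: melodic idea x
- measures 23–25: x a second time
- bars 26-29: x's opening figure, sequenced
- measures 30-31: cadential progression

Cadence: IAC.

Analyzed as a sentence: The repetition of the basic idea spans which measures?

The presentation of a sentence is the basic idea (bars 20-22) plus its repetition (mm. 23–25); the repetition of the basic idea is therefore mm. 23–25.

measures 23–25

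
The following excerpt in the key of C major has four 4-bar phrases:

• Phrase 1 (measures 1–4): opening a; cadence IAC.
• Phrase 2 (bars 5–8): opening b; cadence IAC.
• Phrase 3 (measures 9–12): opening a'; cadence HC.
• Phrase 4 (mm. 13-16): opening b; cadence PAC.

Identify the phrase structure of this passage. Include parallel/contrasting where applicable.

parallel double period

Four phrases in two halves: the first half (measures 1-8) ends with an imperfect authentic cadence, the second (mm. 9–16) with a perfect authentic cadence — a large antecedent–consequent pair, i.e. a double period.
Phrase 3 begins with the same material as phrase 1, making it parallel.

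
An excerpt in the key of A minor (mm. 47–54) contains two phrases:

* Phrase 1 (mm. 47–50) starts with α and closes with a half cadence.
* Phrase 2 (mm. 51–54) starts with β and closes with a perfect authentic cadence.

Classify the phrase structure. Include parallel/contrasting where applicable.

contrasting period

Phrase 1 ends with a half cadence (weaker) and phrase 2 with a perfect authentic cadence (stronger): antecedent + consequent = a period.
The two phrases open with different material (α / β), so the period is contrasting.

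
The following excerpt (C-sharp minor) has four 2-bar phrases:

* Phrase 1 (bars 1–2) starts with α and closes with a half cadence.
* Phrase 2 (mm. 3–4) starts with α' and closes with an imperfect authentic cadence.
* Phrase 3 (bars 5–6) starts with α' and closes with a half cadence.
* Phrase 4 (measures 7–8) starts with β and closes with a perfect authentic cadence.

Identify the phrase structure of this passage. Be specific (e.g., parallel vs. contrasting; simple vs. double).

Four phrases in two halves: the first half (mm. 1-4) ends with an imperfect authentic cadence, the second (measures 5–8) with a perfect authentic cadence — a large antecedent–consequent pair, i.e. a double period.
Phrase 3 begins with the same material as phrase 1, making it parallel.

parallel double period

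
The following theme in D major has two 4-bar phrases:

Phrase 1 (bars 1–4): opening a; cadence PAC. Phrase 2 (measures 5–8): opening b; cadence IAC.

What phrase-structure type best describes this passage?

The second phrase closes with an imperfect authentic cadence, which is not stronger than the first phrase's perfect authentic cadence; without a weak→strong cadential pair there is no antecedent–consequent relationship, so this is a phrase group rather than a period.

phrase group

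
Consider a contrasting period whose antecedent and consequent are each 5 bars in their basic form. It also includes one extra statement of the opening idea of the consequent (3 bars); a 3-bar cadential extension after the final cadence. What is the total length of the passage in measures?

16 measures

Basic contrasting period: 5 + 5 = 10 bars.
10 (basic form) + 3 (extra statement) + 3 (cadential extension) = 16.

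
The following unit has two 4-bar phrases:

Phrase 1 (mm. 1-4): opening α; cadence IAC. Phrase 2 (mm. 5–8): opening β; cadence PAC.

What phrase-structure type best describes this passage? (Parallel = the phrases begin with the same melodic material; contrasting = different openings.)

contrasting period

Phrase 1 ends with an imperfect authentic cadence (weaker) and phrase 2 with a perfect authentic cadence (stronger): antecedent + consequent = a period.
The two phrases open with different material (α / β), so the period is contrasting.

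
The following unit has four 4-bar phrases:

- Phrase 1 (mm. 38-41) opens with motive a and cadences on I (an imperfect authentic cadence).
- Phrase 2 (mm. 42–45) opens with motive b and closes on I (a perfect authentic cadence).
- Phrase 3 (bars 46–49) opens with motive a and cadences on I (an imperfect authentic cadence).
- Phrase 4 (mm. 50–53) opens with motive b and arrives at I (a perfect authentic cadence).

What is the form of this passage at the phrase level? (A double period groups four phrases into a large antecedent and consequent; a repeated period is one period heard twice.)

repeated period

The cadence pattern IAC–PAC–IAC–PAC is weak–strong twice, and phrases 3–4 restate phrases 1–2: a period heard twice, not a double period (which would end weakly at phrase 2).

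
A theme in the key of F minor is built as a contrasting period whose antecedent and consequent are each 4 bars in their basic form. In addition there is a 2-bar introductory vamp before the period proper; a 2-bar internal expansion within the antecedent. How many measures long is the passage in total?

Basic contrasting period: 4 + 4 = 8 bars.
8 (basic form) + 2 (introduction) + 2 (internal expansion) = 12.

12 measures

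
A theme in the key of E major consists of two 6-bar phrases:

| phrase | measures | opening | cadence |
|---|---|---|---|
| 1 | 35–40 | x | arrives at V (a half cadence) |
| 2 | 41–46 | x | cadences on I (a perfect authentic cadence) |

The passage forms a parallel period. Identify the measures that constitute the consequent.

The antecedent is the phrase ending with the weaker cadence (half cadence, phrase 1) and the consequent the one ending more conclusively (perfect authentic cadence, phrase 2); the consequent is measures 41–46.

measures 41–46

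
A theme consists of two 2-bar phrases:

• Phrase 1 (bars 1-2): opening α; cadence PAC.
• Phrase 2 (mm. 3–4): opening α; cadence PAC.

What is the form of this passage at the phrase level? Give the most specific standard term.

Both phrases have the same opening (α) and the same cadence (perfect authentic cadence): the second is a restatement, not a consequent, so this is a repeated phrase rather than a period.

repeated phrase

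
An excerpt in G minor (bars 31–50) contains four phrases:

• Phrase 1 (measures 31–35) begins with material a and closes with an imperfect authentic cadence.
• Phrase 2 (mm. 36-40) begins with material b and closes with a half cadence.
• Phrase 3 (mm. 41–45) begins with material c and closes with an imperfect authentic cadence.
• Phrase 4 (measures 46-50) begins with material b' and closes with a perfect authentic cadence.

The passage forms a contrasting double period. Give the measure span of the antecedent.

measures 31–40

In a double period the four phrases pair into a large antecedent (phrases 1–2, ending half cadence) and a large consequent (phrases 3–4, ending perfect authentic cadence). The antecedent spans measures 31-40.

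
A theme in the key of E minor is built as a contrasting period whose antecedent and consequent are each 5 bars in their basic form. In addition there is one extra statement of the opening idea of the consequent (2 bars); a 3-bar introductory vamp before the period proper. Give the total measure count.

Basic contrasting period: 5 + 5 = 10 bars.
10 (basic form) + 2 (extra statement) + 3 (introduction) = 15.

15 measures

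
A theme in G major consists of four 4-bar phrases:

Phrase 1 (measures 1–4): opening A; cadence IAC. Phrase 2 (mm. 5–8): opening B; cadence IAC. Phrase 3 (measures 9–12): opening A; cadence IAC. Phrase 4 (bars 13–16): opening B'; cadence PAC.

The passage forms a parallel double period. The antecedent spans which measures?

In a double period the four phrases pair into a large antecedent (phrases 1–2, ending imperfect authentic cadence) and a large consequent (phrases 3–4, ending perfect authentic cadence). The antecedent spans mm. 1–8.

measures 1–8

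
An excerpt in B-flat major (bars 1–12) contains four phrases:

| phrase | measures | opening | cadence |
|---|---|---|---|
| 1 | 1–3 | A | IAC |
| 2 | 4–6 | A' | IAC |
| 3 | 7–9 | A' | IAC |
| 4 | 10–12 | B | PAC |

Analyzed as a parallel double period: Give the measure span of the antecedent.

In a double period the four phrases pair into a large antecedent (phrases 1–2, ending imperfect authentic cadence) and a large consequent (phrases 3–4, ending perfect authentic cadence). The antecedent spans bars 1–6.

measures 1–6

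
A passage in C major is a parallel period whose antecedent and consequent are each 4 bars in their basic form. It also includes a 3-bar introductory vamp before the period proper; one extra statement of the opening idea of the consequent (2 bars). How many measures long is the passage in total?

Basic parallel period: 4 + 4 = 8 bars.
8 (basic form) + 3 (introduction) + 2 (extra statement) = 13.

13 measures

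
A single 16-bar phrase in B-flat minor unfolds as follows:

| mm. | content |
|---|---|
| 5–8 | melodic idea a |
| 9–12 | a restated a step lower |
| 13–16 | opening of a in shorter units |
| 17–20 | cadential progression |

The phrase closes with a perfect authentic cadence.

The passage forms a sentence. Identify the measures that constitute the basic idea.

measures 5–8

The presentation of a sentence is the basic idea (mm. 5-8) plus its repetition (measures 9–12); the basic idea is therefore mm. 5–8.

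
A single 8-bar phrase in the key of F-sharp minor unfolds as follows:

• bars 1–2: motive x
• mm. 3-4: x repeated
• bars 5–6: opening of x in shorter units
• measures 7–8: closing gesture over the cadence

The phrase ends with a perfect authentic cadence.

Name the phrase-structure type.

sentence

Basic idea (mm. 1–2) + its repetition (mm. 3–4) form the presentation; fragmentation and cadence (measures 5-8) form the continuation — the 8-bar whole is a sentence.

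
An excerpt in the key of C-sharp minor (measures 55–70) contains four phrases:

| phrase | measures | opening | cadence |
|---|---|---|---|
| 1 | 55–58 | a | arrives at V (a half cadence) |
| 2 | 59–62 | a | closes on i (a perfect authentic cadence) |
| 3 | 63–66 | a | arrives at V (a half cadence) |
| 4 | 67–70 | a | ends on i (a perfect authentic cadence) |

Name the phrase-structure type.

The cadence pattern HC–PAC–HC–PAC is weak–strong twice, and phrases 3–4 restate phrases 1–2: a period heard twice, not a double period (which would end weakly at phrase 2).

repeated period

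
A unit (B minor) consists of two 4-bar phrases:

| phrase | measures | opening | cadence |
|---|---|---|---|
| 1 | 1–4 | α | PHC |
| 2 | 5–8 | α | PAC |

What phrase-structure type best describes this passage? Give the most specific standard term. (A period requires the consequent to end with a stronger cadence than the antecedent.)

Phrase 1 ends with a Phrygian half cadence (weaker) and phrase 2 with a perfect authentic cadence (stronger): antecedent + consequent = a period.
The two phrases open with the same material (α / α), so the period is parallel.

parallel period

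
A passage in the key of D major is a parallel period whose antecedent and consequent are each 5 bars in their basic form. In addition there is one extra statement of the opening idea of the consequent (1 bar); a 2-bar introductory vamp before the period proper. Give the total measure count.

Basic parallel period: 5 + 5 = 10 bars.
10 (basic form) + 1 (extra statement) + 2 (introduction) = 13.

13 measures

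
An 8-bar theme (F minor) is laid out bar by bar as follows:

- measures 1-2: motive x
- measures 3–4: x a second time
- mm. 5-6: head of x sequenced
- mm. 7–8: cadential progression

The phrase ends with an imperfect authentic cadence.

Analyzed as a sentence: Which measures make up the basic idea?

The presentation of a sentence is the basic idea (bars 1–2) plus its repetition (mm. 3–4); the basic idea is therefore mm. 1–2.

measures 1–2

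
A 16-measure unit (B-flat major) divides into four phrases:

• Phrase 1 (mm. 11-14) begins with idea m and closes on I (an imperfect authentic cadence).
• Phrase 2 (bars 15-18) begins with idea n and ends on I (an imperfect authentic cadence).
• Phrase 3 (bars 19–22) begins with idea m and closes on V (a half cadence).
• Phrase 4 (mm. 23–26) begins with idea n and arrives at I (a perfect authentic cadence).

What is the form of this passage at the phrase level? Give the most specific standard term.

parallel double period

Four phrases in two halves: the first half (mm. 11-18) ends with an imperfect authentic cadence, the second (mm. 19-26) with a perfect authentic cadence — a large antecedent–consequent pair, i.e. a double period.
Phrase 3 begins with the same material as phrase 1, making it parallel.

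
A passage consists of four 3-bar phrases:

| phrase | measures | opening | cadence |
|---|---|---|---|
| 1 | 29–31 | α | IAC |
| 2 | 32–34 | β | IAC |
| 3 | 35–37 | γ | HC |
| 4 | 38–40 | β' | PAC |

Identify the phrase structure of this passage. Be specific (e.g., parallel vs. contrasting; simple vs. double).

Four phrases in two halves: the first half (bars 29–34) ends with an imperfect authentic cadence, the second (bars 35–40) with a perfect authentic cadence — a large antecedent–consequent pair, i.e. a double period.
Phrase 3 begins with different material from phrase 1, making it contrasting.

contrasting double period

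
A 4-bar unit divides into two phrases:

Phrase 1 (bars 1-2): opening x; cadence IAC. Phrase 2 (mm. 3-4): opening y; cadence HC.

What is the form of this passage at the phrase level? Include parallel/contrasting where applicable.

The second phrase closes with a half cadence, which is not stronger than the first phrase's imperfect authentic cadence; without a weak→strong cadential pair there is no antecedent–consequent relationship, so this is a phrase group rather than a period.

phrase group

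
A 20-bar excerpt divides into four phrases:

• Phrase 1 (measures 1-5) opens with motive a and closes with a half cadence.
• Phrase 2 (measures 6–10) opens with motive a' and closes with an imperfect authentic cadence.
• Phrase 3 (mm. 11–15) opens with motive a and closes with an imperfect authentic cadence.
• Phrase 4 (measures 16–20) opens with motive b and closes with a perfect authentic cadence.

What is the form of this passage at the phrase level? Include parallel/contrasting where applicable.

parallel double period

Four phrases in two halves: the first half (bars 1–10) ends with an imperfect authentic cadence, the second (measures 11-20) with a perfect authentic cadence — a large antecedent–consequent pair, i.e. a double period.
Phrase 3 begins with the same material as phrase 1, making it parallel.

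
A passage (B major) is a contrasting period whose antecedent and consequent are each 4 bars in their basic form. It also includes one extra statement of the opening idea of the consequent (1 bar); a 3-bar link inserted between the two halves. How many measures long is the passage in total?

12 measures

Basic contrasting period: 4 + 4 = 8 bars.
8 (basic form) + 1 (extra statement) + 3 (link) = 12.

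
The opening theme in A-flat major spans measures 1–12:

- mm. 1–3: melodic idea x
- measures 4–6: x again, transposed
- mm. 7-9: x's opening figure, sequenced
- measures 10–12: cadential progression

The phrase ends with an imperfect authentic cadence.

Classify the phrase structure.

sentence

Basic idea (mm. 1–3) + its repetition (mm. 4-6) form the presentation; fragmentation and cadence (mm. 7-12) form the continuation — the 12-bar whole is a sentence.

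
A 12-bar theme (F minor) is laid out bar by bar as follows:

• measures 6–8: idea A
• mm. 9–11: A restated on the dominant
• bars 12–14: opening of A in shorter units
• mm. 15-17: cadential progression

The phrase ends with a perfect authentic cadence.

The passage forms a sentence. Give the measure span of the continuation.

measures 12–17

After the presentation (measures 6-11), the continuation covers the fragmentation through the cadence: measures 12–17.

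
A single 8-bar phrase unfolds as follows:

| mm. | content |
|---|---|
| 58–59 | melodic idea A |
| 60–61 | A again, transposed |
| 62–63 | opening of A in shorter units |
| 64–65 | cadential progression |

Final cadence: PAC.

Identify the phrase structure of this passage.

Basic idea (bars 58-59) + its repetition (measures 60–61) form the presentation; fragmentation and cadence (bars 62–65) form the continuation — the 8-bar whole is a sentence.

sentence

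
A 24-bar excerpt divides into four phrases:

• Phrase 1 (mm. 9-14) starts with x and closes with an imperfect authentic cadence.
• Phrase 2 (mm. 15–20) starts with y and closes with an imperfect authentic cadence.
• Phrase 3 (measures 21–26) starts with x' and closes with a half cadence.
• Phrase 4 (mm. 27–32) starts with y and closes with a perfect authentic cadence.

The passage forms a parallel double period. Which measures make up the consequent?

measures 21–32

In a double period the four phrases pair into a large antecedent (phrases 1–2, ending imperfect authentic cadence) and a large consequent (phrases 3–4, ending perfect authentic cadence). The consequent spans mm. 21–32.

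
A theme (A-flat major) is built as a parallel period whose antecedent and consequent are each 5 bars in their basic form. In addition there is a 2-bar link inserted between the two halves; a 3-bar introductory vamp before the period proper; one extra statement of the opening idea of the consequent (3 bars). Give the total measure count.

Basic parallel period: 5 + 5 = 10 bars.
10 (basic form) + 2 (link) + 3 (introduction) + 3 (extra statement) = 18.

18 measures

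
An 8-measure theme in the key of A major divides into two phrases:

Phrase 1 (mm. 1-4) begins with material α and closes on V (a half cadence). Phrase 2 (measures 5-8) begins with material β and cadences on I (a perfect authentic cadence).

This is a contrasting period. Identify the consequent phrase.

phrase 2

The phrase ending with the weaker cadence (half cadence) is the antecedent; the one ending more conclusively (perfect authentic cadence) is the consequent. The consequent is phrase 2.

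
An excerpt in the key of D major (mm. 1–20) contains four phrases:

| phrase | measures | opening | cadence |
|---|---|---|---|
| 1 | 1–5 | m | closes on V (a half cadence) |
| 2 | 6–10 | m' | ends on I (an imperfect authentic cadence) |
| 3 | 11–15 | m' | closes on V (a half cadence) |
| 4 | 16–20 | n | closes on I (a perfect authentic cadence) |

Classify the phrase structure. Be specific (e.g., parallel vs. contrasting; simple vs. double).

parallel double period

Four phrases in two halves: the first half (measures 1–10) ends with an imperfect authentic cadence, the second (bars 11–20) with a perfect authentic cadence — a large antecedent–consequent pair, i.e. a double period.
Phrase 3 begins with the same material as phrase 1, making it parallel.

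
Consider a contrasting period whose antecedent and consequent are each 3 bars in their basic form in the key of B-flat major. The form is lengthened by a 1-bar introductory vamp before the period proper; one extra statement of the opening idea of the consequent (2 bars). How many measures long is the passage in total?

Basic contrasting period: 3 + 3 = 6 bars.
6 (basic form) + 1 (introduction) + 2 (extra statement) = 9.

9 measures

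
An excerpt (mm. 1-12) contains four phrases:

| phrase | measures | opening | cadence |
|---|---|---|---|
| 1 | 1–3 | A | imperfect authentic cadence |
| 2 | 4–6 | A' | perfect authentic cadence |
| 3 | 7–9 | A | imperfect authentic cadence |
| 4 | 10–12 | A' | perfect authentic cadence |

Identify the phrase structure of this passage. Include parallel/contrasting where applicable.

The cadence pattern IAC–PAC–IAC–PAC is weak–strong twice, and phrases 3–4 restate phrases 1–2: a period heard twice, not a double period (which would end weakly at phrase 2).

repeated period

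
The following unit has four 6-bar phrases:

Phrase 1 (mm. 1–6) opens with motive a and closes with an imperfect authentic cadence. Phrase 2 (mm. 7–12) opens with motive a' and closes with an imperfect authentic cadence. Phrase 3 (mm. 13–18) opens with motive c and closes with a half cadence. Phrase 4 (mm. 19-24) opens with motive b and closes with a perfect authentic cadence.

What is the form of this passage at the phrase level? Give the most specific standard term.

contrasting double period

Four phrases in two halves: the first half (measures 1-12) ends with an imperfect authentic cadence, the second (measures 13-24) with a perfect authentic cadence — a large antecedent–consequent pair, i.e. a double period.
Phrase 3 begins with different material from phrase 1, making it contrasting.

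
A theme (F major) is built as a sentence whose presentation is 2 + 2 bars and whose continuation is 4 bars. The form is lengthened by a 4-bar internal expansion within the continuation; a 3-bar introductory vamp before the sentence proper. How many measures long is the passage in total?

Basic sentence: 2 + 2 + 4 = 8 bars.
8 (basic form) + 4 (internal expansion) + 3 (introduction) = 15.

15 measures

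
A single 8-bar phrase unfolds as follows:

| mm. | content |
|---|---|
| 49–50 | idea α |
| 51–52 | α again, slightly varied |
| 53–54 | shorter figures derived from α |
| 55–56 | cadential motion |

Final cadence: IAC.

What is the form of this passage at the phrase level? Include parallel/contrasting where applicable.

Basic idea (mm. 49-50) + its repetition (mm. 51–52) form the presentation; fragmentation and cadence (mm. 53–56) form the continuation — the 8-bar whole is a sentence.

sentence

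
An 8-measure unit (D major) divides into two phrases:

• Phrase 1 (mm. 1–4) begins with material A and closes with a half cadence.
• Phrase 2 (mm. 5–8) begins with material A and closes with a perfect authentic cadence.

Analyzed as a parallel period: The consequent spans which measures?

The antecedent is the phrase ending with the weaker cadence (half cadence, phrase 1) and the consequent the one ending more conclusively (perfect authentic cadence, phrase 2); the consequent is mm. 5–8.

measures 5–8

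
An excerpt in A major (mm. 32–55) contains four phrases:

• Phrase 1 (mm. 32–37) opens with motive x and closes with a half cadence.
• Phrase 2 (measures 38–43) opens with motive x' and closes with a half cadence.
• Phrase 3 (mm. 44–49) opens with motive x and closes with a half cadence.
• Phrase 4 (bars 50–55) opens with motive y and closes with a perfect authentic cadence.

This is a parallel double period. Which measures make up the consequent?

measures 44–55

In a double period the first pair of phrases (ending half cadence) is the large antecedent and the second pair (ending perfect authentic cadence) is the large consequent; the consequent is measures 44–55.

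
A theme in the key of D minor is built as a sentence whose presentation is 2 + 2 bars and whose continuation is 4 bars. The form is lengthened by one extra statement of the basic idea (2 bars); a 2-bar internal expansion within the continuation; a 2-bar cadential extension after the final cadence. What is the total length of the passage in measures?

14 measures

Basic sentence: 2 + 2 + 4 = 8 bars.
8 (basic form) + 2 (extra statement) + 2 (internal expansion) + 2 (cadential extension) = 14.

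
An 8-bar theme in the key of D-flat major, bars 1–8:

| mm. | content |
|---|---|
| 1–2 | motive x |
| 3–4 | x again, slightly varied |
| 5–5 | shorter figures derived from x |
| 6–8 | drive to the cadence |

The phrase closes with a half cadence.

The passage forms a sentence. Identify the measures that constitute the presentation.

The presentation of a sentence is the basic idea (bars 1–2) plus its repetition (mm. 3–4); the presentation is therefore bars 1-4.

measures 1–4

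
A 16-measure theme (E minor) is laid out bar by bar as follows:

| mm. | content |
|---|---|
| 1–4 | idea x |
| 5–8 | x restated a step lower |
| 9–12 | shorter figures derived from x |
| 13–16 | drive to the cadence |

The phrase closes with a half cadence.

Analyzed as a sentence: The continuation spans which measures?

After the presentation (bars 1–8), the continuation covers the fragmentation through the cadence: measures 9-16.

measures 9–16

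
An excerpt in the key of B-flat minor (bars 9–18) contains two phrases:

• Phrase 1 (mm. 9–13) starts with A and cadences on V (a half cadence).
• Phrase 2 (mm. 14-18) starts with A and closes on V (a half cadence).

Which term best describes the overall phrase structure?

repeated phrase

Both phrases have the same opening (A) and the same cadence (half cadence): the second is a restatement, not a consequent, so this is a repeated phrase rather than a period.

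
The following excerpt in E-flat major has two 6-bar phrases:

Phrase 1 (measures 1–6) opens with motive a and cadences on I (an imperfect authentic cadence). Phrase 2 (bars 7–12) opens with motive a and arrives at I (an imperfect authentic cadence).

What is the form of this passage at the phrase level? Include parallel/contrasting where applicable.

Both phrases have the same opening (a) and the same cadence (imperfect authentic cadence): the second is a restatement, not a consequent, so this is a repeated phrase rather than a period.

repeated phrase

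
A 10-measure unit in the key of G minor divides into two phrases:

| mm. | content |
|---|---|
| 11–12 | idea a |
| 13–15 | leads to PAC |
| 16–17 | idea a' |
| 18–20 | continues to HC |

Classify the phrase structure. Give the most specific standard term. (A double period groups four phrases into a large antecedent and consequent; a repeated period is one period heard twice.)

phrase group

The second phrase closes with a half cadence, which is not stronger than the first phrase's perfect authentic cadence; without a weak→strong cadential pair there is no antecedent–consequent relationship, so this is a phrase group rather than a period.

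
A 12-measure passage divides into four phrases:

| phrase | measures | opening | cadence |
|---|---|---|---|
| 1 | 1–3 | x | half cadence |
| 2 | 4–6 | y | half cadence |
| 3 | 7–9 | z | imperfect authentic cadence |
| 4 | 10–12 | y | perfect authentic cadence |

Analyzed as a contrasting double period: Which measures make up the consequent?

In a double period the four phrases pair into a large antecedent (phrases 1–2, ending half cadence) and a large consequent (phrases 3–4, ending perfect authentic cadence). The consequent spans measures 7-12.

measures 7–12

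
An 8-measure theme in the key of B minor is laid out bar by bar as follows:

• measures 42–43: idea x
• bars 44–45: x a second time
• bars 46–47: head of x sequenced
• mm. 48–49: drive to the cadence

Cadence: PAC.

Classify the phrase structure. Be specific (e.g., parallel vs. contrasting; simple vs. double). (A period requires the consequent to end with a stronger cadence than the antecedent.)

Basic idea (mm. 42–43) + its repetition (mm. 44-45) form the presentation; fragmentation and cadence (bars 46-49) form the continuation — the 8-bar whole is a sentence.

sentence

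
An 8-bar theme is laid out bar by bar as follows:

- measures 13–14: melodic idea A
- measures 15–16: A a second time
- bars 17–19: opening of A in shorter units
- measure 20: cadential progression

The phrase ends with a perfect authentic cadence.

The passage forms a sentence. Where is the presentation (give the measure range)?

measures 13–16

The presentation of a sentence is the basic idea (bars 13–14) plus its repetition (mm. 15-16); the presentation is therefore bars 13–16.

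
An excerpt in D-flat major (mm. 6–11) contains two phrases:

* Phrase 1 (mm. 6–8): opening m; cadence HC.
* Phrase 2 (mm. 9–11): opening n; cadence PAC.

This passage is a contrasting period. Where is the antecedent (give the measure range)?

The antecedent is the phrase ending with the weaker cadence (half cadence, phrase 1) and the consequent the one ending more conclusively (perfect authentic cadence, phrase 2); the antecedent is mm. 6–8.

measures 6–8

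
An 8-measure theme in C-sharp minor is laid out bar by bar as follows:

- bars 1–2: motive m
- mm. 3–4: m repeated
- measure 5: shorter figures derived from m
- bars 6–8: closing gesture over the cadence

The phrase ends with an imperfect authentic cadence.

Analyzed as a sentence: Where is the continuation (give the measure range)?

After the presentation (bars 1–4), the continuation covers the fragmentation through the cadence: bars 5-8.

measures 5–8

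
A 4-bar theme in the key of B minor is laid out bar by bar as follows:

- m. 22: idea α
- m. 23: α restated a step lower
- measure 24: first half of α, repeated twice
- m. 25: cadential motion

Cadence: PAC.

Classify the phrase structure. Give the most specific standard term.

sentence

Basic idea (measure 22) + its repetition (measure 23) form the presentation; fragmentation and cadence (bars 24-25) form the continuation — the 4-bar whole is a sentence.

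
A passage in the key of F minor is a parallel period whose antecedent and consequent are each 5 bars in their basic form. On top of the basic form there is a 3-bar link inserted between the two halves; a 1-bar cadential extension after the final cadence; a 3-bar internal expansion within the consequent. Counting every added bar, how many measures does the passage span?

Basic parallel period: 5 + 5 = 10 bars.
10 (basic form) + 3 (link) + 1 (cadential extension) + 3 (internal expansion) = 17.

17 measures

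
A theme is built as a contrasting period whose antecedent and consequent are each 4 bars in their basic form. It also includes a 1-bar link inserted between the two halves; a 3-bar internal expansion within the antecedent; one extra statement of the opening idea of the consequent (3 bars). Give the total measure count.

Basic contrasting period: 4 + 4 = 8 bars.
8 (basic form) + 1 (link) + 3 (internal expansion) + 3 (extra statement) = 15.

15 measures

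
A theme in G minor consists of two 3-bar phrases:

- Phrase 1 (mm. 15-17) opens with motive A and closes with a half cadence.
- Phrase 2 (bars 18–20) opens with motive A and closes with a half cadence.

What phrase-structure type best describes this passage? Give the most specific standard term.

Both phrases have the same opening (A) and the same cadence (half cadence): the second is a restatement, not a consequent, so this is a repeated phrase rather than a period.

repeated phrase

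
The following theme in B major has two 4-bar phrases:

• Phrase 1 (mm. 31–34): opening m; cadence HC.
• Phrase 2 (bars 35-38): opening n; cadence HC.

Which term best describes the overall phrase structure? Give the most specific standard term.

The second phrase closes with a half cadence, which is not stronger than the first phrase's half cadence; without a weak→strong cadential pair there is no antecedent–consequent relationship, so this is a phrase group rather than a period.

phrase group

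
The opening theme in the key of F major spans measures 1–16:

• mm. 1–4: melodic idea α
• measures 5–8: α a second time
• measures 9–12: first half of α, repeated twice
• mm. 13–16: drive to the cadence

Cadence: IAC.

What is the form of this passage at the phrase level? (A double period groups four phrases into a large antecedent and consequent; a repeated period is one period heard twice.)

Basic idea (mm. 1–4) + its repetition (measures 5-8) form the presentation; fragmentation and cadence (measures 9-16) form the continuation — the 16-bar whole is a sentence.

sentence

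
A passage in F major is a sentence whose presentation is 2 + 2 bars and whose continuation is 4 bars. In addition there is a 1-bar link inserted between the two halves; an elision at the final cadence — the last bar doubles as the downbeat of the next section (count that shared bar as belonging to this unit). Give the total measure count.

Basic sentence: 2 + 2 + 4 = 8 bars.
8 (basic form) + 1 (link) = 9.
The elision shares a bar with the next section but does not change this unit's count.

9 measures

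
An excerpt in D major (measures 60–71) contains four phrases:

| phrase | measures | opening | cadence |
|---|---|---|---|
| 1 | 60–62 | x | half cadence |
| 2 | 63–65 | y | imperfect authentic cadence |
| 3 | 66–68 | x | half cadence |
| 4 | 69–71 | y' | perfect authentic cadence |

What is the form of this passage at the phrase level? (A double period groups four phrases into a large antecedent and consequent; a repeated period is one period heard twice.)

parallel double period

Four phrases in two halves: the first half (bars 60-65) ends with an imperfect authentic cadence, the second (measures 66-71) with a perfect authentic cadence — a large antecedent–consequent pair, i.e. a double period.
Phrase 3 begins with the same material as phrase 1, making it parallel.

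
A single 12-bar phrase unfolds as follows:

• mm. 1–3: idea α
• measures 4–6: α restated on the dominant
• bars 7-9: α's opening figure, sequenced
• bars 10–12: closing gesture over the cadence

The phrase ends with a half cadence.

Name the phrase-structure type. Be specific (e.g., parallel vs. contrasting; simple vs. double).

Basic idea (measures 1-3) + its repetition (bars 4–6) form the presentation; fragmentation and cadence (bars 7–12) form the continuation — the 12-bar whole is a sentence.

sentence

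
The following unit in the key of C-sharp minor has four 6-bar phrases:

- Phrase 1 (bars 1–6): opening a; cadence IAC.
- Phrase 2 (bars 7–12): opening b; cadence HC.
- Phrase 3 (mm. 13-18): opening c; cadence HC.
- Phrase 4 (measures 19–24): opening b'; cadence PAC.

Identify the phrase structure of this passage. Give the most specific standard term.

Four phrases in two halves: the first half (mm. 1–12) ends with a half cadence, the second (measures 13–24) with a perfect authentic cadence — a large antecedent–consequent pair, i.e. a double period.
Phrase 3 begins with different material from phrase 1, making it contrasting.

contrasting double period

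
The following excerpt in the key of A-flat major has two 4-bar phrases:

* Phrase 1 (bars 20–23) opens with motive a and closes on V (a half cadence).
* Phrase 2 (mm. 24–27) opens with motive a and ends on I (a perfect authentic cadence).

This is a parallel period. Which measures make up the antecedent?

The phrase ending with the weaker cadence (half cadence) is the antecedent; the one ending more conclusively (perfect authentic cadence) is the consequent. The antecedent is measures 20–23.

measures 20–23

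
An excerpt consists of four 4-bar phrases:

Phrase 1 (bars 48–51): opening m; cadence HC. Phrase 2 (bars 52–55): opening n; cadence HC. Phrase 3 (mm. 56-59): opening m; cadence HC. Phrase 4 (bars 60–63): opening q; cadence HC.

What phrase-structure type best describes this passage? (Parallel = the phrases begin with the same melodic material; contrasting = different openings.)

phrase group

Phrase 4 ends with a half cadence, no stronger than phrase 2's half cadence, so the four phrases do not form a double period; nor do phrases 3–4 duplicate 1–2, so it is not a repeated period. With no phrase reaching a conclusive cadence, the passage is a phrase group.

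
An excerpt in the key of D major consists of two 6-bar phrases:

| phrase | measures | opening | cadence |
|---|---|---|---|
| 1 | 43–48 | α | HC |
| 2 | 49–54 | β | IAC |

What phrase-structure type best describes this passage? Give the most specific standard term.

Phrase 1 ends with a half cadence (weaker) and phrase 2 with an imperfect authentic cadence (stronger): antecedent + consequent = a period.
The two phrases open with different material (α / β), so the period is contrasting.

contrasting period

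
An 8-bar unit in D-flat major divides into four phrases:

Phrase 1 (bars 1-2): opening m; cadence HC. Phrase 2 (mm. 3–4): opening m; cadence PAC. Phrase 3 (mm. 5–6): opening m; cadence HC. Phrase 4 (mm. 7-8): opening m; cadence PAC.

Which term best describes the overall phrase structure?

repeated period

The cadence pattern HC–PAC–HC–PAC is weak–strong twice, and phrases 3–4 restate phrases 1–2: a period heard twice, not a double period (which would end weakly at phrase 2).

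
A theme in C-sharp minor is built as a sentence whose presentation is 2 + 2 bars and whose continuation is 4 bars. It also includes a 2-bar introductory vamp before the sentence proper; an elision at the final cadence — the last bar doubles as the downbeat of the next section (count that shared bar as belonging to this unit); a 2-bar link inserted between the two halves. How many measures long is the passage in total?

Basic sentence: 2 + 2 + 4 = 8 bars.
8 (basic form) + 2 (introduction) + 2 (link) = 12.
The elision shares a bar with the next section but does not change this unit's count.

12 measures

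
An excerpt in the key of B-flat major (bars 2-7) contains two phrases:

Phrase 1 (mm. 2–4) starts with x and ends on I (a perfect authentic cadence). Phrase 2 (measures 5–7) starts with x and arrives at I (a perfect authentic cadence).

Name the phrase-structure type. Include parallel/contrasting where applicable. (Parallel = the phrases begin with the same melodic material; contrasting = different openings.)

Both phrases have the same opening (x) and the same cadence (perfect authentic cadence): the second is a restatement, not a consequent, so this is a repeated phrase rather than a period.

repeated phrase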